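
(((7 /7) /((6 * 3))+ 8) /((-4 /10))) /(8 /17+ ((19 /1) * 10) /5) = -12325 /23544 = -0.52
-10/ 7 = -1.43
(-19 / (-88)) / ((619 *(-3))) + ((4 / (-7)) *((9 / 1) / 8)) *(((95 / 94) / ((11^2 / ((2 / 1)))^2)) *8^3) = -6511682641 / 71559702984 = -0.09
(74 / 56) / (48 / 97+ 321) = 3589 / 873180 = 0.00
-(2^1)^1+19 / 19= -1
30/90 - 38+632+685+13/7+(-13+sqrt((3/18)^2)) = 17757/14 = 1268.36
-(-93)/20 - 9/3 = 33/20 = 1.65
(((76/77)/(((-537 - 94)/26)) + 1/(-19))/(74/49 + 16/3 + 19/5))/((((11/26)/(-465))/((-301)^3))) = -262744065.43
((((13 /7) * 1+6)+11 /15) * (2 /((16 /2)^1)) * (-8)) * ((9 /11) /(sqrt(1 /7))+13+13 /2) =-372.22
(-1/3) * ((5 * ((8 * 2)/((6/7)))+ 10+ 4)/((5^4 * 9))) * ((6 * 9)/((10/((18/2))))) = -966/3125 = -0.31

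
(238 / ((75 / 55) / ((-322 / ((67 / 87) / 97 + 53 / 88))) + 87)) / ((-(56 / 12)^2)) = -9582180696 / 76279407961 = -0.13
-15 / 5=-3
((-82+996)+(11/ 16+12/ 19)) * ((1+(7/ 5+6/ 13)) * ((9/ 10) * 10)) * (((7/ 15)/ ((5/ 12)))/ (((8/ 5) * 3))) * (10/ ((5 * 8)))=543435921/ 395200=1375.09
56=56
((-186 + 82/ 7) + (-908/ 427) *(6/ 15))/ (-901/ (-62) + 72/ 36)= -23182792/ 2188375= -10.59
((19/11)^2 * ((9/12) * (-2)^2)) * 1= 1083/121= 8.95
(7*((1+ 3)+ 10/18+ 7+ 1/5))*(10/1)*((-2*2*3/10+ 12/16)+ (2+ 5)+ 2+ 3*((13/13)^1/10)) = 218477/30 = 7282.57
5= 5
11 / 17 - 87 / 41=-1028 / 697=-1.47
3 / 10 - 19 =-187 / 10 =-18.70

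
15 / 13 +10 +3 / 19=11.31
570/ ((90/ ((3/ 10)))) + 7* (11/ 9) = 941/ 90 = 10.46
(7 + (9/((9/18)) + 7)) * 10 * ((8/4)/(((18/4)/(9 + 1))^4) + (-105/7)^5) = -1594220600000/6561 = -242984392.62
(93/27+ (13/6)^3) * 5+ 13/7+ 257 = 494327/1512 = 326.94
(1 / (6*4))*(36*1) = 3 / 2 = 1.50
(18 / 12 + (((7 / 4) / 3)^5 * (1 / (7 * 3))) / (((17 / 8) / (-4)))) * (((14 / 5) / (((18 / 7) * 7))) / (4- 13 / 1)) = -4147241 / 160613280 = -0.03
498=498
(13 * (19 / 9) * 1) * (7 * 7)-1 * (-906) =20257 / 9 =2250.78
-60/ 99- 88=-2924/ 33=-88.61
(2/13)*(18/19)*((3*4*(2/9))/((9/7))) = 224/741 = 0.30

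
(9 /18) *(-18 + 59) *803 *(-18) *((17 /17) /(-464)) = 296307 /464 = 638.59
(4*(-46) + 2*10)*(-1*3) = 492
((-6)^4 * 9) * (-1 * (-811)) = 9459504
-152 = -152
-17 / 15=-1.13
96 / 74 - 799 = -29515 / 37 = -797.70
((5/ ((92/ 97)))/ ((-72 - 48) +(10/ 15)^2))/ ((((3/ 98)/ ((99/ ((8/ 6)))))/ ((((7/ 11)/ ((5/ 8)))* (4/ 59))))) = -2694951/ 365033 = -7.38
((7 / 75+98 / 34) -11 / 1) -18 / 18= -11506 / 1275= -9.02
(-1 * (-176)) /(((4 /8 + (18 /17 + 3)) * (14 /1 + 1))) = 5984 /2325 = 2.57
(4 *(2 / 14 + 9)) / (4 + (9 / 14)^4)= 1404928 / 160225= 8.77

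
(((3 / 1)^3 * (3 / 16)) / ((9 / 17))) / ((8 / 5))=5.98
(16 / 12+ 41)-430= -1163 / 3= -387.67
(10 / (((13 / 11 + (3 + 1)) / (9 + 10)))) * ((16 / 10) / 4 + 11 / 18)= 1001 / 27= 37.07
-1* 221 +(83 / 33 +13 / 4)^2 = -3271583 / 17424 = -187.76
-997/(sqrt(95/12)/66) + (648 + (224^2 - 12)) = 27425.36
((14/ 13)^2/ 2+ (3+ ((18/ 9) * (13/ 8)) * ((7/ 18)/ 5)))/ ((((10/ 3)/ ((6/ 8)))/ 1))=233179/ 270400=0.86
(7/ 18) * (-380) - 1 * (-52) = -862/ 9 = -95.78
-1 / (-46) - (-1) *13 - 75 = -2851 / 46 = -61.98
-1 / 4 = -0.25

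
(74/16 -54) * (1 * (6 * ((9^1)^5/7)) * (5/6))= -116621775/56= -2082531.70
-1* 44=-44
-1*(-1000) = 1000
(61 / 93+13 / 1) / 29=0.47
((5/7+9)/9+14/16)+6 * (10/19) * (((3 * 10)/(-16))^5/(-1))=736773535/9805824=75.14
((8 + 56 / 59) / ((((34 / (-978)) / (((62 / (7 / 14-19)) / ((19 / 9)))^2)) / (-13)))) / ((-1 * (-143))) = 29233343232 / 495691627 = 58.97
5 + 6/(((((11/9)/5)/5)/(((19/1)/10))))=2620/11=238.18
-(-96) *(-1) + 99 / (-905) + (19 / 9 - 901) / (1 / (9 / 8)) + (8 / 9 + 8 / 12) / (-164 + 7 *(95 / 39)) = -68921223553 / 62238660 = -1107.37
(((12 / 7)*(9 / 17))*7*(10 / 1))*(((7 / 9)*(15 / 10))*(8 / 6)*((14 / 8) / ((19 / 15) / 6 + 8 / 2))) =41.07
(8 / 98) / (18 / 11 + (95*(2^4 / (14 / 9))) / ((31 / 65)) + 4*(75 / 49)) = 682 / 17181921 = 0.00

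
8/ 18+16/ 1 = 148/ 9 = 16.44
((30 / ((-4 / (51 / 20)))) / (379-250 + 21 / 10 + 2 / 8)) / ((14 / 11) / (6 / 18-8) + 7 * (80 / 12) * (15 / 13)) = -2516085 / 927614716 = -0.00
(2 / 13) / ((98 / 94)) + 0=94 / 637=0.15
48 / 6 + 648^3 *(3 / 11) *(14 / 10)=5714054072 / 55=103891892.22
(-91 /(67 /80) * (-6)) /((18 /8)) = 58240 /201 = 289.75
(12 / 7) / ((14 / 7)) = 6 / 7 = 0.86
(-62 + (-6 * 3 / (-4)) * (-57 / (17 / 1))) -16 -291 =-13059 / 34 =-384.09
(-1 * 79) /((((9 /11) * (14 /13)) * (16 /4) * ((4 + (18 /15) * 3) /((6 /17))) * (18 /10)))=-282425 /488376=-0.58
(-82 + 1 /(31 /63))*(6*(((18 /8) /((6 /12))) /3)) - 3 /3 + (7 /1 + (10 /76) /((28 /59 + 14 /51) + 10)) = -27192751605 /38101232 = -713.70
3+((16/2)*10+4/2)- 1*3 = 82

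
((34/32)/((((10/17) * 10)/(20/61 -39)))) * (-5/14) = 97393/39040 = 2.49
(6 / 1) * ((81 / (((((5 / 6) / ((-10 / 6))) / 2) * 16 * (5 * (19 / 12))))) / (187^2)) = -1458 / 3322055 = -0.00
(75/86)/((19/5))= 375/1634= 0.23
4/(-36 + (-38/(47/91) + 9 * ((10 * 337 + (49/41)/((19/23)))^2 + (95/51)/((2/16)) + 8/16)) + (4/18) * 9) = 3878927672/99203486300781005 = 0.00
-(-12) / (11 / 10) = 120 / 11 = 10.91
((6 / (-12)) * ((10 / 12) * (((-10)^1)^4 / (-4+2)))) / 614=3125 / 921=3.39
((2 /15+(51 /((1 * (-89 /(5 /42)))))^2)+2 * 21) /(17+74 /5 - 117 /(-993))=324809799197 /246030315552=1.32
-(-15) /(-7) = -15 /7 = -2.14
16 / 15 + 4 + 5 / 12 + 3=509 / 60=8.48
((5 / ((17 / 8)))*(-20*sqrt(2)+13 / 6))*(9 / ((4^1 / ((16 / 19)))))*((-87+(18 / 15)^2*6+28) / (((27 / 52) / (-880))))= 2396652544 / 2907 -7374315520*sqrt(2) / 969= -9938052.47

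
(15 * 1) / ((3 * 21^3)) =5 / 9261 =0.00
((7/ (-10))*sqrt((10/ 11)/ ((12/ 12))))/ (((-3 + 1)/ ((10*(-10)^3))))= -3500*sqrt(110)/ 11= -3337.12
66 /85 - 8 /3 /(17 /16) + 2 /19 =-464 /285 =-1.63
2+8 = 10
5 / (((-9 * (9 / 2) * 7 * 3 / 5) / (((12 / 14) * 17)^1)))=-1700 / 3969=-0.43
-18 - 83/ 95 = -1793/ 95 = -18.87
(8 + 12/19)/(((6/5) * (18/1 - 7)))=410/627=0.65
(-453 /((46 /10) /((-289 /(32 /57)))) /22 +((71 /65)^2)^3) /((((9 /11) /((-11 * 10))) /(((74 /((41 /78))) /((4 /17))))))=-19484280721725891152983 /105038789700000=-185496051.29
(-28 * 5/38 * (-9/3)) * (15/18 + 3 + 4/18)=2555/57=44.82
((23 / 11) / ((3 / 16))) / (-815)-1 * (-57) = 1532647 / 26895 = 56.99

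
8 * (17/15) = 136/15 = 9.07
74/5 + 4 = 18.80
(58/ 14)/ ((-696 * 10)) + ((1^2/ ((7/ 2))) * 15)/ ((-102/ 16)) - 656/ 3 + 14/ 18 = -18726371/ 85680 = -218.56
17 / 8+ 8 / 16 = 21 / 8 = 2.62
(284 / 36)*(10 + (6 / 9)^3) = 19738 / 243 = 81.23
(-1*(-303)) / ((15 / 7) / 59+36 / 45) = 625695 / 1727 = 362.30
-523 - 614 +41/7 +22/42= -23743/21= -1130.62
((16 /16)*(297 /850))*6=891 /425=2.10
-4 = -4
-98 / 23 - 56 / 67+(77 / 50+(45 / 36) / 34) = -3.52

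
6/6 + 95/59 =154/59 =2.61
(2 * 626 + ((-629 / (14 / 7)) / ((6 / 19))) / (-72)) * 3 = 1093679 / 288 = 3797.50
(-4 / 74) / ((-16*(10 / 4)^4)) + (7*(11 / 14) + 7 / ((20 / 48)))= 1031379 / 46250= 22.30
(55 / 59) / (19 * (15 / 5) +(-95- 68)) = -55 / 6254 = -0.01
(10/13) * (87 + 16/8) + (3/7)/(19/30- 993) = 185472160/2709161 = 68.46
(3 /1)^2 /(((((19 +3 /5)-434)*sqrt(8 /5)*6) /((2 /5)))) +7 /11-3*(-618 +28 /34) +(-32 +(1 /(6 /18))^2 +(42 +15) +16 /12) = 1058887 /561-3*sqrt(10) /8288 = 1887.50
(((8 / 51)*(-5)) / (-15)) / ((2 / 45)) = 1.18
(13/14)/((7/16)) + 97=4857/49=99.12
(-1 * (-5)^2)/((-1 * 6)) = 25/6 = 4.17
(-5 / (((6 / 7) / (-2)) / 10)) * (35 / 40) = 1225 / 12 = 102.08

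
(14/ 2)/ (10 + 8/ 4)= 7/ 12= 0.58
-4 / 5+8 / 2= 16 / 5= 3.20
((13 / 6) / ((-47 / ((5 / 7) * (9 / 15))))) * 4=-0.08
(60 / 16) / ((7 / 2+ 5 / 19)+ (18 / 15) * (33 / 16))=2850 / 4741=0.60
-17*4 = -68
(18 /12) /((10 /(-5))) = -3 /4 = -0.75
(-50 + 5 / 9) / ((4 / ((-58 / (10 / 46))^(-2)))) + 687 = 44011967867 / 64064016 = 687.00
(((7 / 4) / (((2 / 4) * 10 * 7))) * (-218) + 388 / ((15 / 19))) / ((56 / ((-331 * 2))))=-4772027 / 840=-5680.98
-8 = -8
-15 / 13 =-1.15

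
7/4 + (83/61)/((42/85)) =23077/5124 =4.50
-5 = -5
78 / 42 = 13 / 7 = 1.86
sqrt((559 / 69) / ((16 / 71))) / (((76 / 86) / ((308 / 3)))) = 3311* sqrt(2738541) / 7866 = 696.57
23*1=23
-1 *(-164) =164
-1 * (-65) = 65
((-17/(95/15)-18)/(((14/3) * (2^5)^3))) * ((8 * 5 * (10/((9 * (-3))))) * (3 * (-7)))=-3275/77824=-0.04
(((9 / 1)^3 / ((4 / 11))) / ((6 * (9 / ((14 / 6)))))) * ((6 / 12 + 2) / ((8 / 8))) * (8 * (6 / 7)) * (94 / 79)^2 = 13121460 / 6241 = 2102.46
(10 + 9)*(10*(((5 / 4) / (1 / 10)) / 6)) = 2375 / 6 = 395.83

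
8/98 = 4/49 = 0.08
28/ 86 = 14/ 43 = 0.33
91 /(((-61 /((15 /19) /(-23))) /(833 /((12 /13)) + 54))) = 227045 /4636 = 48.97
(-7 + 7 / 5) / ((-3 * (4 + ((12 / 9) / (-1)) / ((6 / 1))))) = 42 / 85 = 0.49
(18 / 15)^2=36 / 25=1.44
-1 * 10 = -10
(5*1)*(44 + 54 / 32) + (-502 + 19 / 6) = -12979 / 48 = -270.40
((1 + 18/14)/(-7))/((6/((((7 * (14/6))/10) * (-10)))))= 8/9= 0.89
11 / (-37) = -11 / 37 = -0.30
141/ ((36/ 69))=270.25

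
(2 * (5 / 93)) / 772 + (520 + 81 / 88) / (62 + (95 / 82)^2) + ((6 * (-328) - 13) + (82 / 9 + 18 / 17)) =-2805665465447377 / 1429561225719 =-1962.61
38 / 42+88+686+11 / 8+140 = 153935 / 168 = 916.28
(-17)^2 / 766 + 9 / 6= 719 / 383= 1.88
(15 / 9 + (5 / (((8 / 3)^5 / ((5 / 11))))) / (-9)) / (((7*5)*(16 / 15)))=1800215 / 40370176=0.04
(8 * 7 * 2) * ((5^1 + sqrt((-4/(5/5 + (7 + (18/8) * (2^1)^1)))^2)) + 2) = 20496/25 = 819.84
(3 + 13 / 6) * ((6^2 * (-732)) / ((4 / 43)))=-1463634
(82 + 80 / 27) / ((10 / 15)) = 1147 / 9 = 127.44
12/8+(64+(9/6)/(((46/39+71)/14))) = 370403/5630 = 65.79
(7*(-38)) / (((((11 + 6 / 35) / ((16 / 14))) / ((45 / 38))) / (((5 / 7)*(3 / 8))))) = -8.63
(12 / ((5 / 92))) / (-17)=-12.99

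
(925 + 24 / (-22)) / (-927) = -10163 / 10197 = -1.00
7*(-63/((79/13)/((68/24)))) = -32487/158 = -205.61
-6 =-6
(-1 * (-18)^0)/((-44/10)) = 5/22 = 0.23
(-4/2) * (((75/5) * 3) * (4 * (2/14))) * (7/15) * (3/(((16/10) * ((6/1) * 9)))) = -5/6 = -0.83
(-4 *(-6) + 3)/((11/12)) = 324/11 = 29.45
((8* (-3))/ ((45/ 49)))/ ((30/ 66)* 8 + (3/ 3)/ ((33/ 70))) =-2156/ 475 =-4.54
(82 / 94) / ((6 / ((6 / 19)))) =41 / 893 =0.05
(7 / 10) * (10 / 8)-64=-505 / 8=-63.12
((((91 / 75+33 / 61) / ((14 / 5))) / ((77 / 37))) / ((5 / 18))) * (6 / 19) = 5345316 / 15617525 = 0.34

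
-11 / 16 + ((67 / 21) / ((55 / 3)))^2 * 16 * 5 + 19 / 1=9835169 / 474320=20.74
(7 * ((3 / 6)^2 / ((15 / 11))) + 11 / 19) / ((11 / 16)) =2.71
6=6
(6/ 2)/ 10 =3/ 10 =0.30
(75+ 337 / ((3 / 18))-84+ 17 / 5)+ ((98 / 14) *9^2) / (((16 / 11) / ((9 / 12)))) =738803 / 320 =2308.76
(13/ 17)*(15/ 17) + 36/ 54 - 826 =-824.66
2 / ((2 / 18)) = 18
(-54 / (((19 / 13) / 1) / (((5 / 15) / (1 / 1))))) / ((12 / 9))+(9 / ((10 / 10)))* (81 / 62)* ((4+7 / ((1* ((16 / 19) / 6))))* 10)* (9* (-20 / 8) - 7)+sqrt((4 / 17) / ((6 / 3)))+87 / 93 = -1761163627 / 9424+sqrt(34) / 17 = -186880.35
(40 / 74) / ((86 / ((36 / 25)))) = 72 / 7955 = 0.01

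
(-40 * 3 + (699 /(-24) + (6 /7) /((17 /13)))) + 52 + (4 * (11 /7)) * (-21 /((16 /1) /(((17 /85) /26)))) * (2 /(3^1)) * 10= -1199143 /12376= -96.89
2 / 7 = 0.29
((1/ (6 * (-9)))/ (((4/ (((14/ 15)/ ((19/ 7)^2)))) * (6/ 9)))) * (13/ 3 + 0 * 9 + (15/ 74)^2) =-24649009/ 6404948640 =-0.00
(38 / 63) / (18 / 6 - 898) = -38 / 56385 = -0.00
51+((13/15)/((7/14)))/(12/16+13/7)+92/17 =1062481/18615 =57.08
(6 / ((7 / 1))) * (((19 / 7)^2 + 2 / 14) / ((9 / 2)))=1472 / 1029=1.43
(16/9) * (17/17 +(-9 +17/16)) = -37/3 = -12.33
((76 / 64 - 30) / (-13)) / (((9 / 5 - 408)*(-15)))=0.00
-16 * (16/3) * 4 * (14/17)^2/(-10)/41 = 100352/177735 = 0.56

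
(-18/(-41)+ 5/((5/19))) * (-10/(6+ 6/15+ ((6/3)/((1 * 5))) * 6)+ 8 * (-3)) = -440741/902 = -488.63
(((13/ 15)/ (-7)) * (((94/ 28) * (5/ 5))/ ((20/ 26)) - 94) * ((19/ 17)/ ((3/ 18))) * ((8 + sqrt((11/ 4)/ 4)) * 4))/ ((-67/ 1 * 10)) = -24796824/ 6976375 - 3099603 * sqrt(11)/ 27905500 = -3.92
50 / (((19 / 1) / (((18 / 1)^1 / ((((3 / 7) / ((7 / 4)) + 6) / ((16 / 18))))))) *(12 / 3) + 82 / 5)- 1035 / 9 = -2571165 / 22571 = -113.91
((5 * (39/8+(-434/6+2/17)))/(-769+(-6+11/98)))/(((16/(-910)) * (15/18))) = -612555125/20655408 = -29.66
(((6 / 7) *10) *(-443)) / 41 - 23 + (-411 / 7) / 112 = -3733123 / 32144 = -116.14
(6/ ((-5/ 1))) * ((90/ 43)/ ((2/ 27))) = -1458/ 43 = -33.91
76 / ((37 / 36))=2736 / 37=73.95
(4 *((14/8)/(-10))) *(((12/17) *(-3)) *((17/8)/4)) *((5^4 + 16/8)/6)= 13167/160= 82.29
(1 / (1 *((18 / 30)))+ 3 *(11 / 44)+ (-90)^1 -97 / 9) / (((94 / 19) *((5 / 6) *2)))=-67279 / 5640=-11.93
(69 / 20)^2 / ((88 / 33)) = 14283 / 3200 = 4.46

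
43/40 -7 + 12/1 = 243/40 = 6.08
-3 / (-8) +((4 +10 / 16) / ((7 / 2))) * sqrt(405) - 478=-3821 / 8 +333 * sqrt(5) / 28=-451.03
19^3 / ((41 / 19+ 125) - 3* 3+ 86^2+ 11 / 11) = 130321 / 142788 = 0.91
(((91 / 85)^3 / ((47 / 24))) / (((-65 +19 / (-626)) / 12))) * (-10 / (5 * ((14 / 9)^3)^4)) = 1747941997374548469 / 1517320787547910772000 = 0.00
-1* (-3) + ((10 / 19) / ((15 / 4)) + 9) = 692 / 57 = 12.14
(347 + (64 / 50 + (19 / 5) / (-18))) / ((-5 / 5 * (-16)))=156631 / 7200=21.75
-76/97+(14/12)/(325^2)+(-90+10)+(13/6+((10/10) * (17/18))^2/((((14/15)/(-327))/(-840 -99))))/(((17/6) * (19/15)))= 22707199258306063/277984297500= 81685.19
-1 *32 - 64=-96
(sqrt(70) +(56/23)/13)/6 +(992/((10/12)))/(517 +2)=sqrt(70)/6 +1803868/775905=3.72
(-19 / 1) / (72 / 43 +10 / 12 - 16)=4902 / 3481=1.41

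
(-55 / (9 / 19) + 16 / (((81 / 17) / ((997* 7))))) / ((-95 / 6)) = -3777766 / 2565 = -1472.81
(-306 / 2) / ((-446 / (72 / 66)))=918 / 2453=0.37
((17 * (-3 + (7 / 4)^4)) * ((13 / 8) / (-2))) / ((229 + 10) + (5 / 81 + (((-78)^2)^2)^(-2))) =-0.37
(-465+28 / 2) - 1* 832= -1283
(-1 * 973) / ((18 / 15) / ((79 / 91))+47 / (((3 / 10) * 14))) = -8071035 / 104291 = -77.39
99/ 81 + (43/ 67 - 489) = -293743/ 603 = -487.14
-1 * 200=-200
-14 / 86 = -7 / 43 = -0.16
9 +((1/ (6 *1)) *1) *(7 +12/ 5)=317/ 30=10.57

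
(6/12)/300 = 1/600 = 0.00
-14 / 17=-0.82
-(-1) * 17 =17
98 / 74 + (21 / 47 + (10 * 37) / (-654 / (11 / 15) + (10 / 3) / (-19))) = 131915179 / 97258792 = 1.36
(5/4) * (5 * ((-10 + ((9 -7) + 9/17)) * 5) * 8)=-31750/17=-1867.65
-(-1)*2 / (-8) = -0.25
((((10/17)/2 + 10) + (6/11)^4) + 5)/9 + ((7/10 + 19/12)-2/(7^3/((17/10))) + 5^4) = 9665513246437/15366900780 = 628.98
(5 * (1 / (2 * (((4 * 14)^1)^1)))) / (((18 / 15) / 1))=25 / 672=0.04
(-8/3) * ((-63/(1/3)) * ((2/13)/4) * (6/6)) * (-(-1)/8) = 63/26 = 2.42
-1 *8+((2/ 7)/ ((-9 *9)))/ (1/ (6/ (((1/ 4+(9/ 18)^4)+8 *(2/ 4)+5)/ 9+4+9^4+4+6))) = -159087496/ 19885929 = -8.00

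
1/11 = 0.09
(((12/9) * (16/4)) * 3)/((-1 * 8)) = -2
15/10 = 3/2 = 1.50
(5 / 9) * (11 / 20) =11 / 36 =0.31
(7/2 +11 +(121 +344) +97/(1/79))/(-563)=-16285/1126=-14.46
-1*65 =-65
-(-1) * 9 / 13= 9 / 13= 0.69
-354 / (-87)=118 / 29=4.07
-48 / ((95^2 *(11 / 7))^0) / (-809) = 48 / 809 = 0.06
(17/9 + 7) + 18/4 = 241/18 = 13.39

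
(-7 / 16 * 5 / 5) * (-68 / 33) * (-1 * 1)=-119 / 132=-0.90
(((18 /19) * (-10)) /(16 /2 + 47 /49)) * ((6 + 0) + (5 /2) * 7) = -207270 /8341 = -24.85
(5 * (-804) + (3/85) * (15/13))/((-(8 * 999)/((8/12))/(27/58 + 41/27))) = 70776743/106381512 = 0.67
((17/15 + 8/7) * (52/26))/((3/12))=1912/105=18.21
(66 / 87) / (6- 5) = 22 / 29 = 0.76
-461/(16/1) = -461/16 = -28.81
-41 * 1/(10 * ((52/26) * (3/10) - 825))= 41/8244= 0.00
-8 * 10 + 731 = 651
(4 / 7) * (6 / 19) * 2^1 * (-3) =-1.08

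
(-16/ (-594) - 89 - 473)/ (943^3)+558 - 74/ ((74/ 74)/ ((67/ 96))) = 2017743224523869/ 3984845706864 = 506.35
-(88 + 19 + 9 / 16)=-1721 / 16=-107.56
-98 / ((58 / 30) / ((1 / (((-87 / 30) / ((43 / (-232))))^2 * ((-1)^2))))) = -33975375 / 164089192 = -0.21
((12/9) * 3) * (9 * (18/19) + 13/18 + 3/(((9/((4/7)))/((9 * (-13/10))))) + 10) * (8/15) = 3259664/89775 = 36.31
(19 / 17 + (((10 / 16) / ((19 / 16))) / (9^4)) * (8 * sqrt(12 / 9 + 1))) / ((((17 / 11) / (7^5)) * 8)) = 1848770 * sqrt(21) / 6357609 + 3512663 / 2312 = 1520.65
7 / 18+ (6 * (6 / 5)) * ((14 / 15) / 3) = 1183 / 450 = 2.63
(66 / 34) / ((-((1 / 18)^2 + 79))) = -972 / 39559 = -0.02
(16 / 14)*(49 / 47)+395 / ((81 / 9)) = 19069 / 423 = 45.08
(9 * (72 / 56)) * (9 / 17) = 729 / 119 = 6.13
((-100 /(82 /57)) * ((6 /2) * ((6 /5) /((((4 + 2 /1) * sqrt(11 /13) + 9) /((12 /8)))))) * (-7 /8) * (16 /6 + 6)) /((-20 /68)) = -10316943 /5986 + 264537 * sqrt(143) /2993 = -666.58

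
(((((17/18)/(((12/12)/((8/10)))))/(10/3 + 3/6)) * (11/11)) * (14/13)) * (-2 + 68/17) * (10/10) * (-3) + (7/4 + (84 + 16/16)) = 85.48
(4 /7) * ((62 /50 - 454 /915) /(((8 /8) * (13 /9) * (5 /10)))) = 81672 /138775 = 0.59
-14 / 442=-7 / 221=-0.03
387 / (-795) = -0.49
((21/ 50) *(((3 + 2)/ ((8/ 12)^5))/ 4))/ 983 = 5103/ 1258240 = 0.00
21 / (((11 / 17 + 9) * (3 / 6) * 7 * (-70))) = -51 / 5740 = -0.01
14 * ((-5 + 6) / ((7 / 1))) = 2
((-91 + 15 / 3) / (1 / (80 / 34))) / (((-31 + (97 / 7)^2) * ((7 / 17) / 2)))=-4816 / 789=-6.10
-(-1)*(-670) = -670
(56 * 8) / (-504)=-8 / 9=-0.89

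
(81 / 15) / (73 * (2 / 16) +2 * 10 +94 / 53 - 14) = 11448 / 35825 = 0.32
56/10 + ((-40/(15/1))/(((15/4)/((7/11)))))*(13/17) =44212/8415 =5.25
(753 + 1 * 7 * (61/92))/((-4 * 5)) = -69703/1840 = -37.88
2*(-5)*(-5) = 50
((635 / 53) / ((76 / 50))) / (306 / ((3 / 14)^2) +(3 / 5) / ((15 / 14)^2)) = 5953125 / 5033380744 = 0.00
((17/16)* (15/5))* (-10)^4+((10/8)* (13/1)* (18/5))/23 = 1466367/46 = 31877.54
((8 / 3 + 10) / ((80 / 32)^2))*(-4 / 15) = -608 / 1125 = -0.54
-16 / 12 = -4 / 3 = -1.33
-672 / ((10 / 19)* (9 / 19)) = -40432 / 15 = -2695.47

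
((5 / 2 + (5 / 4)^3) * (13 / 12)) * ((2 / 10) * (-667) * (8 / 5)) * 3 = -494247 / 160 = -3089.04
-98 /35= -14 /5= -2.80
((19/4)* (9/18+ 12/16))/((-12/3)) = -95/64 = -1.48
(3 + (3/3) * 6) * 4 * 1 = 36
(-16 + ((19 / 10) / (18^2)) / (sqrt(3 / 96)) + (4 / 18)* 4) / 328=-0.05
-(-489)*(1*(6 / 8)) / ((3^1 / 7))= 3423 / 4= 855.75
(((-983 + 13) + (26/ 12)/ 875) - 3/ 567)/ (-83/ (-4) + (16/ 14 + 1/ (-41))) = -3758275906/ 84729375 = -44.36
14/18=7/9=0.78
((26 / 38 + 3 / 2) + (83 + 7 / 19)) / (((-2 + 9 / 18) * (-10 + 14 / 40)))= 5.91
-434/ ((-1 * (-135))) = -434/ 135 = -3.21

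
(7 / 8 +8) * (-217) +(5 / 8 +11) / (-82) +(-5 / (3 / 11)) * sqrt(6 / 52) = -1263467 / 656 - 55 * sqrt(78) / 78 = -1932.24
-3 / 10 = -0.30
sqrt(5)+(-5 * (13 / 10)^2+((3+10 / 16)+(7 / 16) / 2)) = -737 / 160+sqrt(5) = -2.37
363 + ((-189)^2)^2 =1275990204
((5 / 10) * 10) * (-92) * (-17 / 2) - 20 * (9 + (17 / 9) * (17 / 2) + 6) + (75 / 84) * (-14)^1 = 58975 / 18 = 3276.39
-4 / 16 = -1 / 4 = -0.25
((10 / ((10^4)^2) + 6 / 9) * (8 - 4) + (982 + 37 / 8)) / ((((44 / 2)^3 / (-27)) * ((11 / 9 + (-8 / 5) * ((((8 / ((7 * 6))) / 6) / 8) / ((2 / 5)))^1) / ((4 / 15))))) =-1402320938067 / 2528900000000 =-0.55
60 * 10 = 600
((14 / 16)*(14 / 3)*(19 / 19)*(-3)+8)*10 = -85 / 2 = -42.50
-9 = -9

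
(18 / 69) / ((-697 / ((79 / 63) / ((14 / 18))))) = -474 / 785519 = -0.00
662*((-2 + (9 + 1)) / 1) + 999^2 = 1003297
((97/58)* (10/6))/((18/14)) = 2.17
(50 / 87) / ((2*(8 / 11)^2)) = 3025 / 5568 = 0.54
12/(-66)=-2/11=-0.18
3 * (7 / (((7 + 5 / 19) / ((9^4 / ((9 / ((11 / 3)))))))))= 7728.46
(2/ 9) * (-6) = -4/ 3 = -1.33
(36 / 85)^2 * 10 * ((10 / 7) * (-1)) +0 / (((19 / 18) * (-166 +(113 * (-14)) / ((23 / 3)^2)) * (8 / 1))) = -5184 / 2023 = -2.56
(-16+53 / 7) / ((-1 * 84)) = 0.10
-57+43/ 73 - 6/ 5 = -21028/ 365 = -57.61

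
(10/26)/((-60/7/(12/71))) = -7/923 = -0.01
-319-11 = -330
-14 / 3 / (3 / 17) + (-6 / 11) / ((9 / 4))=-2642 / 99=-26.69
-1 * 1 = -1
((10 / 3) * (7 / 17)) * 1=70 / 51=1.37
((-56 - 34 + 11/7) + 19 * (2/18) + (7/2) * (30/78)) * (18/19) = -139183/1729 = -80.50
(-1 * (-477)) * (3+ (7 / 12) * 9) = 15741 / 4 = 3935.25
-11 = -11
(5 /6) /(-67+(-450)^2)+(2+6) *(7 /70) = 4858417 /6072990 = 0.80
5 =5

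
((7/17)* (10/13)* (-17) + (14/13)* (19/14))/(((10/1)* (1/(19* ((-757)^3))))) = 420350352117/130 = 3233464247.05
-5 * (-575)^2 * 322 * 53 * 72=-2031280650000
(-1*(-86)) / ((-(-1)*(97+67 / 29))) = 1247 / 1440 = 0.87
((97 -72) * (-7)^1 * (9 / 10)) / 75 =-2.10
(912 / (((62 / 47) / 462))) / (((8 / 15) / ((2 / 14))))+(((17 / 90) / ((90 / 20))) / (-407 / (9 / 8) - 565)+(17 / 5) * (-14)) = 994939902841 / 11635695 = 85507.56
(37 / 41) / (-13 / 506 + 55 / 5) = 18722 / 227673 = 0.08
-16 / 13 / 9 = -16 / 117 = -0.14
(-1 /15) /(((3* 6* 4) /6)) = -1 /180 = -0.01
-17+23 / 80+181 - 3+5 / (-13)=167339 / 1040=160.90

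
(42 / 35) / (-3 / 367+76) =2202 / 139445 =0.02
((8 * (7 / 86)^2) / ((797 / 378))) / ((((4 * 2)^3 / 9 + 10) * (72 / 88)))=29106 / 63367079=0.00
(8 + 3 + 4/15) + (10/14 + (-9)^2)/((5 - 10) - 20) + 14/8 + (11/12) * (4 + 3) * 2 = 15807/700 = 22.58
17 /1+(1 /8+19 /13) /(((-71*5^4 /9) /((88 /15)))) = 9805786 /576875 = 17.00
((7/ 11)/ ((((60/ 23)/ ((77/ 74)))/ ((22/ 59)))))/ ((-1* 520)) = -12397/ 68109600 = -0.00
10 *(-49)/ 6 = -245/ 3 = -81.67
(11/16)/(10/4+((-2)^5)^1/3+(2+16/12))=-33/232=-0.14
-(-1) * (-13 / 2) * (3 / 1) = -39 / 2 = -19.50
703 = 703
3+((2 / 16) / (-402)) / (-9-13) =212257 / 70752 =3.00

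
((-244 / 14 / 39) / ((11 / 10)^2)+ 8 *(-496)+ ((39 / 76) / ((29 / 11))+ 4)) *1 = -288610675291 / 72804732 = -3964.17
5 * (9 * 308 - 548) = 11120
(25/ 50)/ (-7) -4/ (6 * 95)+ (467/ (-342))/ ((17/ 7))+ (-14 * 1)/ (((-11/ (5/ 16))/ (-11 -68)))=-15108503/ 471240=-32.06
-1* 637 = -637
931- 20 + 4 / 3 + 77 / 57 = 17360 / 19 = 913.68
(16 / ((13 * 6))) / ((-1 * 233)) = -8 / 9087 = -0.00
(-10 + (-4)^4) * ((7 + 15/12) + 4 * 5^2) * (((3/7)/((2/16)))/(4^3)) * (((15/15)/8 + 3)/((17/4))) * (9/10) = 7189965/7616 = 944.06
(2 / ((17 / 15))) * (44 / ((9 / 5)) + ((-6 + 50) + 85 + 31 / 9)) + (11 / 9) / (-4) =169253 / 612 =276.56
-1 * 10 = -10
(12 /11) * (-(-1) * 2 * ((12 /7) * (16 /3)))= 19.95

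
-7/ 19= -0.37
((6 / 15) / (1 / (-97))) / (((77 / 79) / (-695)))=2130314 / 77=27666.42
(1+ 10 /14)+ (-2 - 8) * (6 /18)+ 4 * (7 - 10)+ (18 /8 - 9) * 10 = -3407 /42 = -81.12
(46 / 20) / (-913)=-23 / 9130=-0.00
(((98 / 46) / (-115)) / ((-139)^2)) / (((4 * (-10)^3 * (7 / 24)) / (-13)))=-0.00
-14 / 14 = -1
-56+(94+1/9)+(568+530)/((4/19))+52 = 95501/18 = 5305.61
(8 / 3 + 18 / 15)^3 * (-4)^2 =3121792 / 3375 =924.98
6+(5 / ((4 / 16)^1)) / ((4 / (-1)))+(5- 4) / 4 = 5 / 4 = 1.25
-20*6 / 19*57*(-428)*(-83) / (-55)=2557728 / 11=232520.73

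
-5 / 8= -0.62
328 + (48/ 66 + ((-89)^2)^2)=690168267/ 11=62742569.73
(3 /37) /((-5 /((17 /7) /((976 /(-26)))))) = 663 /631960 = 0.00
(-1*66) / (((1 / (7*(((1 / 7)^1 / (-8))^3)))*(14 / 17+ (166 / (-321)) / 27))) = 4862187 / 1486664704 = 0.00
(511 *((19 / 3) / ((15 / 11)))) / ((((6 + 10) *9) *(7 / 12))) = 15257 / 540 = 28.25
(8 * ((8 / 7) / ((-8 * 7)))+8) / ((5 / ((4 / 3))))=512 / 245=2.09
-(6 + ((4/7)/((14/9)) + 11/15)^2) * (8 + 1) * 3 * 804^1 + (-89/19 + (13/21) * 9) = -178537131218/1140475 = -156546.29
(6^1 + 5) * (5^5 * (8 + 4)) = 412500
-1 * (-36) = 36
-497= -497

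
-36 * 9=-324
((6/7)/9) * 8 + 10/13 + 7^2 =13795/273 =50.53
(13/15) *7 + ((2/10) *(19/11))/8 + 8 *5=12173/264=46.11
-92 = -92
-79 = -79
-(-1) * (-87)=-87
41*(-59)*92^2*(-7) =143320912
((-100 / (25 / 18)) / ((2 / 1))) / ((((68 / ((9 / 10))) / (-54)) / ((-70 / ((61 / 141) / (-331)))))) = 1428972678 / 1037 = 1377987.15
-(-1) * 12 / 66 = 2 / 11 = 0.18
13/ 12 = 1.08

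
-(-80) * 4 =320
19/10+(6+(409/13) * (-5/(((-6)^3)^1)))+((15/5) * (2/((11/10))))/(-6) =1192151/154440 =7.72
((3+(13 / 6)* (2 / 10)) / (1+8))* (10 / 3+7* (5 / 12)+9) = 6283 / 1080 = 5.82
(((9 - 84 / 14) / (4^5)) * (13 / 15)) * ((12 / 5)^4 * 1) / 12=351 / 50000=0.01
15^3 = 3375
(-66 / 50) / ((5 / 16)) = -528 / 125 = -4.22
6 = 6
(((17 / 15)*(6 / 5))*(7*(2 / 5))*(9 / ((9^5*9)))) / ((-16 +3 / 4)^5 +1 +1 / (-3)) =-487424 / 6234065833370625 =-0.00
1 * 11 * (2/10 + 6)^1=341/5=68.20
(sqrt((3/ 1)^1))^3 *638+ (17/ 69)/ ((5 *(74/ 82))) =697/ 12765+ 1914 *sqrt(3) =3315.20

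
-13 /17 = -0.76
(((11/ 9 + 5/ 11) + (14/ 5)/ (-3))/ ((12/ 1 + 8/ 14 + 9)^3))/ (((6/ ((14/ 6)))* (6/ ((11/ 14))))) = 15778/ 4183185465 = 0.00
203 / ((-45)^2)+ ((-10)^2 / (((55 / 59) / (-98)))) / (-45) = 5206033 / 22275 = 233.72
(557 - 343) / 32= 107 / 16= 6.69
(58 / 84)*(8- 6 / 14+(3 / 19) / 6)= 5.25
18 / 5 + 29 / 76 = 1513 / 380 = 3.98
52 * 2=104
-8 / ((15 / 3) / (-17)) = 136 / 5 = 27.20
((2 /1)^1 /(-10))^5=-1 /3125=-0.00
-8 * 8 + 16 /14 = -440 /7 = -62.86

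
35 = 35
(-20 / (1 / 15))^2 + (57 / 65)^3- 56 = 24701056193 / 274625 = 89944.67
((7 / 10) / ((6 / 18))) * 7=147 / 10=14.70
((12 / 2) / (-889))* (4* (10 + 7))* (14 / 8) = -102 / 127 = -0.80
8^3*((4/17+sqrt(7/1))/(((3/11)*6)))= 901.45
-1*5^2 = -25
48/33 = 16/11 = 1.45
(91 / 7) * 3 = 39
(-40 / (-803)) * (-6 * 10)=-2400 / 803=-2.99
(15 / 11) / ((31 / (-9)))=-135 / 341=-0.40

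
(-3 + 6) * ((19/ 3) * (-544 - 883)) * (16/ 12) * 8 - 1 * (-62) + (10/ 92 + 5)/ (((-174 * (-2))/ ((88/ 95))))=-3664313291/ 12673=-289143.32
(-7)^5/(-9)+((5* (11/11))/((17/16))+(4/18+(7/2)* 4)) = 96205/51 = 1886.37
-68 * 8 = -544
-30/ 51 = -10/ 17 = -0.59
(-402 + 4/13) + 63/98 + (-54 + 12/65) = -413927/910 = -454.86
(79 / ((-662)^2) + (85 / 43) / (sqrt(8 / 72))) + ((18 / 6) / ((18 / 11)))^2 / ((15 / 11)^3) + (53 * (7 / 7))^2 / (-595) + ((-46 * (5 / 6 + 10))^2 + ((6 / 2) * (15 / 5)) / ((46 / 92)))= 4229251162566761878 / 17028942973875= 248356.65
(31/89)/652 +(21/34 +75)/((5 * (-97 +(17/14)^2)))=-4857094573/30782983580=-0.16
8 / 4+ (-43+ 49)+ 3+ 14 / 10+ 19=157 / 5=31.40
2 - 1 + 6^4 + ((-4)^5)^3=-1073740527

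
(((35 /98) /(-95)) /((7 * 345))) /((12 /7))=-1 /1101240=-0.00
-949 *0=0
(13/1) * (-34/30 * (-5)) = 221/3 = 73.67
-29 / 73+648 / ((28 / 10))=118057 / 511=231.03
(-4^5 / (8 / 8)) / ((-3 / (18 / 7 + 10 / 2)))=54272 / 21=2584.38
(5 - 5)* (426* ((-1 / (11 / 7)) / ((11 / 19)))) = 0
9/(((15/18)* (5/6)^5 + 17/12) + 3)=419904/221689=1.89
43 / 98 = 0.44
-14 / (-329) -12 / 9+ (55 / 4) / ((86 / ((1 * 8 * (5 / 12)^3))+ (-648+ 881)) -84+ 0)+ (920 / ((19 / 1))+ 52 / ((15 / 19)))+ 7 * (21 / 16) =974534915869 / 7972918320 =122.23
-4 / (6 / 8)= -16 / 3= -5.33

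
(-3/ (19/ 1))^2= 0.02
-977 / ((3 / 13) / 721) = -9157421 / 3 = -3052473.67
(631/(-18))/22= -631/396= -1.59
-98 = -98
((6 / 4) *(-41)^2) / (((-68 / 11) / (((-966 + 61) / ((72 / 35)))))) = 585702425 / 3264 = 179443.14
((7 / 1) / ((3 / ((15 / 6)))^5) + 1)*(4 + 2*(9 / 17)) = 1274993 / 66096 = 19.29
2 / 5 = 0.40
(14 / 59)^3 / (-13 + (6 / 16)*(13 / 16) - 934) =-7168 / 507902267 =-0.00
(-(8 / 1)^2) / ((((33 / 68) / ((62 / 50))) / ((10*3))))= -269824 / 55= -4905.89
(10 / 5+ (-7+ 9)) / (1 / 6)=24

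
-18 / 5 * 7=-126 / 5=-25.20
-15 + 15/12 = -55/4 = -13.75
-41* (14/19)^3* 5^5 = -351575000/6859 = -51257.47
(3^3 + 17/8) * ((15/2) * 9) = 31455/16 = 1965.94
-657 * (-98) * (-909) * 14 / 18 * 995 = -45293297490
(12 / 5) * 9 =108 / 5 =21.60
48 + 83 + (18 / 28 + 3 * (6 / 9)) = 133.64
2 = 2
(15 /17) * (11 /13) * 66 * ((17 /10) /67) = 1089 /871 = 1.25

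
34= 34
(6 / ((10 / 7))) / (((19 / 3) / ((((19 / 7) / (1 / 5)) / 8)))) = 9 / 8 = 1.12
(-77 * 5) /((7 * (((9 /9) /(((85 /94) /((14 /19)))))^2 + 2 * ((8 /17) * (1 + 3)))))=-13041125 /1050096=-12.42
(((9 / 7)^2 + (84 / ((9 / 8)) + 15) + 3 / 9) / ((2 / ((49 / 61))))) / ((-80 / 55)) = -49401 / 1952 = -25.31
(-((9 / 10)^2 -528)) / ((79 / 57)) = 3004983 / 7900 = 380.38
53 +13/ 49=2610/ 49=53.27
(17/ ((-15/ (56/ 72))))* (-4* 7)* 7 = 23324/ 135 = 172.77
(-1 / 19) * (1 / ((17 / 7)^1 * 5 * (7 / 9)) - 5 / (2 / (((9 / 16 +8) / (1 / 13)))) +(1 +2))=748477 / 51680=14.48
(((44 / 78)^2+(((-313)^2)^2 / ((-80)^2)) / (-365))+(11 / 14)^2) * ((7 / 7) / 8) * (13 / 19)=-715160868898369 / 2035627776000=-351.32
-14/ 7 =-2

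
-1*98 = -98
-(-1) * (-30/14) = -15/7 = -2.14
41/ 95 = 0.43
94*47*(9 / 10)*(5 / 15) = 6627 / 5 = 1325.40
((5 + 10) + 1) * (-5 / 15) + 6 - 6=-16 / 3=-5.33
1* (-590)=-590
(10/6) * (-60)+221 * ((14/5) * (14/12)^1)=9329/15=621.93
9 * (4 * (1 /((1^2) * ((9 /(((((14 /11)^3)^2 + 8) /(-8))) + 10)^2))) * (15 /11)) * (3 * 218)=1889.06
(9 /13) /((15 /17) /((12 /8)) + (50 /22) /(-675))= 45441 /38389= 1.18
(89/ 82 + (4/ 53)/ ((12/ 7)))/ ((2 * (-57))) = -775/ 78228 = -0.01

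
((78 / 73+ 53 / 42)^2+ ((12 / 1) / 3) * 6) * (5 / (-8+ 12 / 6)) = -1383297845 / 56402136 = -24.53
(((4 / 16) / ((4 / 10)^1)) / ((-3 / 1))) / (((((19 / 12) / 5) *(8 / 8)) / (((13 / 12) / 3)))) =-325 / 1368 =-0.24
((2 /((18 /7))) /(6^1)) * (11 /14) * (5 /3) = 55 /324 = 0.17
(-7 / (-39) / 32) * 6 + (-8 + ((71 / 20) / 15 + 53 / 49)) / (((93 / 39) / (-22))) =61.68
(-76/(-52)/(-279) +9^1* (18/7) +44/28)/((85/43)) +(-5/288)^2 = 248612515969/19888727040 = 12.50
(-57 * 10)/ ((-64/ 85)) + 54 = 25953/ 32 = 811.03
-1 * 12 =-12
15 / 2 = 7.50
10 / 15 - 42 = -124 / 3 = -41.33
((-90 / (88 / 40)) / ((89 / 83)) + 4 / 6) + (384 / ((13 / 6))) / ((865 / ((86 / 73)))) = -89790922492 / 2410939245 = -37.24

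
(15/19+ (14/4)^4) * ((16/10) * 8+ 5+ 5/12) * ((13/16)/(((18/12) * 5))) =651610531/2188800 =297.70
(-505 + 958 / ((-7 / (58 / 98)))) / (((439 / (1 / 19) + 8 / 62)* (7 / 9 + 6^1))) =-0.01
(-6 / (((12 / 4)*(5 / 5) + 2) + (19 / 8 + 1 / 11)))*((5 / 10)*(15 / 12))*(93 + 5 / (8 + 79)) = -46.74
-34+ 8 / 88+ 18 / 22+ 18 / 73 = -26374 / 803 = -32.84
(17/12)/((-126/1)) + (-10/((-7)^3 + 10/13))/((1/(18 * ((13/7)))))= 2165029/2242296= 0.97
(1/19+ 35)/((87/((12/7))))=2664/3857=0.69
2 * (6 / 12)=1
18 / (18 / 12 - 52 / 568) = 639 / 50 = 12.78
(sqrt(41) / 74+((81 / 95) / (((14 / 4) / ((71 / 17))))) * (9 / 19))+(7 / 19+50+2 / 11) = sqrt(41) / 74+120576023 / 2362745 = 51.12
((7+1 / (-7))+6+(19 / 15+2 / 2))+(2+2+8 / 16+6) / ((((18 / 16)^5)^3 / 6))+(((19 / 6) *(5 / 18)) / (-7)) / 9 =82873761861749959 / 3202750943694540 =25.88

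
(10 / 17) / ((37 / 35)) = 350 / 629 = 0.56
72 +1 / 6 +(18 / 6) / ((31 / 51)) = 14341 / 186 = 77.10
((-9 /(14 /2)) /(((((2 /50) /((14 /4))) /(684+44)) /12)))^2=965895840000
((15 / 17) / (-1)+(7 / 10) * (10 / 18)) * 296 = -22348 / 153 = -146.07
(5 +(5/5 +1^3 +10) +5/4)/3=73/12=6.08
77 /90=0.86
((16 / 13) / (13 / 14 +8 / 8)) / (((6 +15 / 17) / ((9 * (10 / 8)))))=4760 / 4563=1.04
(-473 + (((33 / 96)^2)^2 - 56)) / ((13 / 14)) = -298674957 / 524288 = -569.68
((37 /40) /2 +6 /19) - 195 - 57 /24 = -298827 /1520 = -196.60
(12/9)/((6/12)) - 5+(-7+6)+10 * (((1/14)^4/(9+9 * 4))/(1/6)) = -32013/9604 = -3.33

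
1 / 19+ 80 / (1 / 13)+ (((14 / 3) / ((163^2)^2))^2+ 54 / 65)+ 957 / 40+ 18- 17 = 1065.81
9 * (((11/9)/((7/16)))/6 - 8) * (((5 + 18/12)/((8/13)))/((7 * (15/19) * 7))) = -285779/15435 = -18.51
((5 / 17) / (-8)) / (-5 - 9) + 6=11429 / 1904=6.00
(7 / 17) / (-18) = -7 / 306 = -0.02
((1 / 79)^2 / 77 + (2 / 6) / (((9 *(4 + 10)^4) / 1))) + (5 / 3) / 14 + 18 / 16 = 88585133093 / 71207014032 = 1.24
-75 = -75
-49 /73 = -0.67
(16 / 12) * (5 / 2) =10 / 3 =3.33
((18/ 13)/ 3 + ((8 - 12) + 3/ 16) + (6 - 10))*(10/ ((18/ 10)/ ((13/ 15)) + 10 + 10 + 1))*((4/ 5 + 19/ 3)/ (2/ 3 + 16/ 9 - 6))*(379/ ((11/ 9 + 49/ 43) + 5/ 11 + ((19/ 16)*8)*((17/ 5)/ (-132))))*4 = 263957571009/ 70062880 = 3767.44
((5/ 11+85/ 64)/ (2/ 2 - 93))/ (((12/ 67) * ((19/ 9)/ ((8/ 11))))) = -252255/ 6768256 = -0.04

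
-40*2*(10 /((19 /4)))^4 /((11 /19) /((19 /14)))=-102400000 /27797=-3683.85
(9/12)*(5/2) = 15/8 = 1.88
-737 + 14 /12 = -4415 /6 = -735.83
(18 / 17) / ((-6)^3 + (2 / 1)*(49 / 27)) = -243 / 48739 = -0.00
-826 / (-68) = 413 / 34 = 12.15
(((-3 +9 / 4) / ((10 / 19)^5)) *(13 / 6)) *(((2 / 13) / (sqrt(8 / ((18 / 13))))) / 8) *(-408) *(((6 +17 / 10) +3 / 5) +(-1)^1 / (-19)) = 31643372331 *sqrt(13) / 104000000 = 1097.04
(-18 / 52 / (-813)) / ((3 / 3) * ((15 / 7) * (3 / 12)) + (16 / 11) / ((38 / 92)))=8778 / 83646589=0.00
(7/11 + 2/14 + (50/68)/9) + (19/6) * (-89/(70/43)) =-172.27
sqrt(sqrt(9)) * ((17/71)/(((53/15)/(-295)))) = -75225 * sqrt(3)/3763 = -34.62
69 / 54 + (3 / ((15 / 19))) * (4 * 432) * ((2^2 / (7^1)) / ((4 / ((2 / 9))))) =132133 / 630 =209.73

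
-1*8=-8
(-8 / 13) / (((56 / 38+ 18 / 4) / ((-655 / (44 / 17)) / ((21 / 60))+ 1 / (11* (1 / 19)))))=16884768 / 227227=74.31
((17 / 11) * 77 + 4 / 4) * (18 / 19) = 2160 / 19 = 113.68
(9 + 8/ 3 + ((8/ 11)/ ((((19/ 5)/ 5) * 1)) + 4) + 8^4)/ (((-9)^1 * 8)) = -57.12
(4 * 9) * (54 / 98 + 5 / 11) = 19512 / 539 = 36.20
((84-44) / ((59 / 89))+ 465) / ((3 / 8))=247960 / 177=1400.90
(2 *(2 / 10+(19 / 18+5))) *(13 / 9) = 7319 / 405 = 18.07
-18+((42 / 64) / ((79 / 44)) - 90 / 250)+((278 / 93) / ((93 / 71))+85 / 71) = -140832947327 / 9702448200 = -14.52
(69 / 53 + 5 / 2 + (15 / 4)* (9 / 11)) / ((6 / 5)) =80105 / 13992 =5.73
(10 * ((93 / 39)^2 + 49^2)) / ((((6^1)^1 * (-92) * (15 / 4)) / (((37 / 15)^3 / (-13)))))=13.42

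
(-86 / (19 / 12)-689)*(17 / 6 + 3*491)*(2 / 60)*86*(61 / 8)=-65606037959 / 2736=-23978815.04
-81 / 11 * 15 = -1215 / 11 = -110.45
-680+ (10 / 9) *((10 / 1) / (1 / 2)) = -5920 / 9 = -657.78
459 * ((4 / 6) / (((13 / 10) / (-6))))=-18360 / 13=-1412.31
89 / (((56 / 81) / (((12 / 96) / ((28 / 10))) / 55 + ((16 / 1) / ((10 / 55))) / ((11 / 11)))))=781578153 / 68992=11328.53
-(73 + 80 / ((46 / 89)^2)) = -197037 / 529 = -372.47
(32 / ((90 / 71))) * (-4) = -4544 / 45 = -100.98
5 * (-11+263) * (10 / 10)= 1260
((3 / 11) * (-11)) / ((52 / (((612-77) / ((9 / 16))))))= -2140 / 39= -54.87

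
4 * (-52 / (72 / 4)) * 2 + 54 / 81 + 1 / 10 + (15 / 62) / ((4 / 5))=-245989 / 11160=-22.04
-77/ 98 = -11/ 14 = -0.79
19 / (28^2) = 19 / 784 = 0.02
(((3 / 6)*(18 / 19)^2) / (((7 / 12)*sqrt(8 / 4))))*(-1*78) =-75816*sqrt(2) / 2527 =-42.43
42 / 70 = 3 / 5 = 0.60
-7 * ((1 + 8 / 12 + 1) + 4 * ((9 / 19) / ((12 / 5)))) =-24.19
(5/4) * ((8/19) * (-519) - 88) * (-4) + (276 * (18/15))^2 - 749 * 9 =104485.07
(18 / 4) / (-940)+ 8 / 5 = 2999 / 1880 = 1.60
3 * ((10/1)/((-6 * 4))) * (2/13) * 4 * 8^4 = -40960/13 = -3150.77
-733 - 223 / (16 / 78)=-14561 / 8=-1820.12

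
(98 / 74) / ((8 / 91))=4459 / 296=15.06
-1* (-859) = 859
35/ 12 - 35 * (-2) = 875/ 12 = 72.92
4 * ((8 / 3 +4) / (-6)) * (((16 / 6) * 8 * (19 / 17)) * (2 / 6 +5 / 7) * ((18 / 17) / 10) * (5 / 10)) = -107008 / 18207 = -5.88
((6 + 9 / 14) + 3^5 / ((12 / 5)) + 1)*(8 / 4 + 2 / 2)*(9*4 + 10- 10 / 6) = 57931 / 4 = 14482.75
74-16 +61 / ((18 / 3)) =68.17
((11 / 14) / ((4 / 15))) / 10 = 33 / 112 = 0.29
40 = 40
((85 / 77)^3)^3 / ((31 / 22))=463233892566406250 / 268154775265846777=1.73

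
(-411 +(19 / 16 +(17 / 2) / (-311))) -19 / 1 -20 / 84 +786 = 37296929 / 104496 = 356.92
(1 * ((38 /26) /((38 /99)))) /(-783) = -11 /2262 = -0.00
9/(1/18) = 162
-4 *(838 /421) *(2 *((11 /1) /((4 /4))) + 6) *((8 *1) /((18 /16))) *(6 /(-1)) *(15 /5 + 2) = 60067840 /1263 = 47559.65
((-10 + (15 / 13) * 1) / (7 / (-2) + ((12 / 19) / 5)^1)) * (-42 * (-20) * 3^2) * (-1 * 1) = -165186000 / 8333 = -19823.11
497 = 497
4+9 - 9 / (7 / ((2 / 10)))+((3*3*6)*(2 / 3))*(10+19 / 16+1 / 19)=1110251 / 2660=417.39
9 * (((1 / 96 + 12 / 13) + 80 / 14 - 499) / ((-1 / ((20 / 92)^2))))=322589175 / 1540448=209.41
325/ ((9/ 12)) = 433.33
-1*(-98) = 98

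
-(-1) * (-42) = -42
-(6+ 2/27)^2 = -26896/729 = -36.89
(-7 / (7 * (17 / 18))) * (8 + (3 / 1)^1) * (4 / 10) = -396 / 85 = -4.66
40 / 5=8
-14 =-14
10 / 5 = 2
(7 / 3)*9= 21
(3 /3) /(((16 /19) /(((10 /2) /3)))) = 95 /48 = 1.98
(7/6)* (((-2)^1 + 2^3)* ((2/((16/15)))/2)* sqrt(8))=18.56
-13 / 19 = -0.68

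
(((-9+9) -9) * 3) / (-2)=27 / 2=13.50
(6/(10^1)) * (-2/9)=-2/15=-0.13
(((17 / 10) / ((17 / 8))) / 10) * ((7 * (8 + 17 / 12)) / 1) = 791 / 150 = 5.27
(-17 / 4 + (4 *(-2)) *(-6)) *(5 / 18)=875 / 72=12.15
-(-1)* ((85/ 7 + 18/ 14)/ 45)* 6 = 188/ 105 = 1.79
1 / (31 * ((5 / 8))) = 8 / 155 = 0.05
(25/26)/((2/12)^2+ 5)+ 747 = 1758141/2353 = 747.19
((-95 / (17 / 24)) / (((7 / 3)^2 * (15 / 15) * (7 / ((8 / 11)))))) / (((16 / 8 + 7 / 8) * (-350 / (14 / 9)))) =29184 / 7376215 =0.00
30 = 30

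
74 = 74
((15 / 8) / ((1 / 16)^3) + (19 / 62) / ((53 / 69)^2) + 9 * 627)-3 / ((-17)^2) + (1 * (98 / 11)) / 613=4521822654802105 / 339386396866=13323.52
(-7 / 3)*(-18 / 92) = 21 / 46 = 0.46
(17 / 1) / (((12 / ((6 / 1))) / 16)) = 136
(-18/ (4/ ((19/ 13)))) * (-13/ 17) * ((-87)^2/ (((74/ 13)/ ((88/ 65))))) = 28474578/ 3145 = 9053.92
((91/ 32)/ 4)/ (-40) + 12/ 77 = 54433/ 394240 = 0.14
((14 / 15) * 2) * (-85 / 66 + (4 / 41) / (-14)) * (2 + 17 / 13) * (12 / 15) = -8437288 / 1319175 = -6.40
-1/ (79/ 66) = -66/ 79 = -0.84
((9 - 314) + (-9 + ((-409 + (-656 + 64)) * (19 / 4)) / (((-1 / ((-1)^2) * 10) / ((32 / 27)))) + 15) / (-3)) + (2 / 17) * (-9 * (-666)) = 1448153 / 6885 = 210.33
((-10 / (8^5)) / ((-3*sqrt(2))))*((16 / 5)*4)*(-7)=-7*sqrt(2) / 1536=-0.01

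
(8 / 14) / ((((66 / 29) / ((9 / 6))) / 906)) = 26274 / 77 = 341.22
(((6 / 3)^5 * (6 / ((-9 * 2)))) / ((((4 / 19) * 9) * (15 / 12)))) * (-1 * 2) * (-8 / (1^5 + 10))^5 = -39845888 / 21741885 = -1.83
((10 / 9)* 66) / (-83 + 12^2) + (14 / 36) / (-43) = 56333 / 47214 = 1.19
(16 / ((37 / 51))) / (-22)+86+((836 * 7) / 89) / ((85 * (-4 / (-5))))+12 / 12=53551954 / 615791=86.96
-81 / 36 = -9 / 4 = -2.25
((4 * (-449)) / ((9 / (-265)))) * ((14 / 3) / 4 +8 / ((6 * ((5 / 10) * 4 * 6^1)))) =5473310 / 81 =67571.73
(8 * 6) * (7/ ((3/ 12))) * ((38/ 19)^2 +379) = 514752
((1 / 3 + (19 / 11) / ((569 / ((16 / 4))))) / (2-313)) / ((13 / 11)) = -499 / 530877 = -0.00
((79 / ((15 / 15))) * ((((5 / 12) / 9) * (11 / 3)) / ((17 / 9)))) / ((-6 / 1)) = -4345 / 3672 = -1.18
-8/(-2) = 4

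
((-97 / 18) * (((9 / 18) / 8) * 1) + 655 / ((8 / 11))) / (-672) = -259283 / 193536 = -1.34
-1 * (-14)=14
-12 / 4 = -3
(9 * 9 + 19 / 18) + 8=1621 / 18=90.06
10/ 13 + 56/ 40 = 2.17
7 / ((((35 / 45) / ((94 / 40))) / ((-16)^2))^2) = 732893184 / 175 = 4187961.05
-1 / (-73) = 1 / 73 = 0.01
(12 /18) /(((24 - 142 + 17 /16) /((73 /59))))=-2336 /331167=-0.01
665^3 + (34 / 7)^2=14409902781 / 49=294079648.59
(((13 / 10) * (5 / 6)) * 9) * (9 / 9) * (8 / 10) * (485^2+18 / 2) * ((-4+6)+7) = 82567134 / 5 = 16513426.80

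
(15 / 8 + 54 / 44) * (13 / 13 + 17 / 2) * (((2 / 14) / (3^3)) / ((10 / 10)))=247 / 1584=0.16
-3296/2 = -1648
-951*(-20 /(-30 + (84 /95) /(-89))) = -26802350 /42289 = -633.79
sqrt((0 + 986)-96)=29.83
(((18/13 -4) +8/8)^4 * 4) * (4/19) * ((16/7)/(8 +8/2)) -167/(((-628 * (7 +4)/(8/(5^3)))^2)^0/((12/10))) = -540780798/2713295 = -199.31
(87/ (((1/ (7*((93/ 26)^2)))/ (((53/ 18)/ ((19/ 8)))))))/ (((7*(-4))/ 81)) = -358924851/ 12844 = -27944.94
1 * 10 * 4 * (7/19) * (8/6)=1120/57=19.65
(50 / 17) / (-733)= -50 / 12461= -0.00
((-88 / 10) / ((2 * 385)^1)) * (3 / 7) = -6 / 1225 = -0.00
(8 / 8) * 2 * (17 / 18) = 1.89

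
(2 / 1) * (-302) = -604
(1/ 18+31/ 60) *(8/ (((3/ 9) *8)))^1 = 1.72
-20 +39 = 19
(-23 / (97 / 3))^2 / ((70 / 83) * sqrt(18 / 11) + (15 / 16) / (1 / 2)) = 320696728 / 794919365 - 39340672 * sqrt(22) / 794919365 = 0.17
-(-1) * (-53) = -53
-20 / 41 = -0.49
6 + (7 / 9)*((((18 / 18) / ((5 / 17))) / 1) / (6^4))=350039 / 58320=6.00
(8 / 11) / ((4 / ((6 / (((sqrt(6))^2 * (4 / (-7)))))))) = -7 / 22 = -0.32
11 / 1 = 11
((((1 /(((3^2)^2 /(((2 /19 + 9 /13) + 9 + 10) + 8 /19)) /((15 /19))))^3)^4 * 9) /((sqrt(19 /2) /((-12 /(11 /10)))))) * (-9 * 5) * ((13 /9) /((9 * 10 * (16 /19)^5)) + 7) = 38973358686265470915090421641766984370097940102681884765625 * sqrt(38) /6943591145567394714337822182621769066659984201727395386059547712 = 0.00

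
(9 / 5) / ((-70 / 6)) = -27 / 175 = -0.15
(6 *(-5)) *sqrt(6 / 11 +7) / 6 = -5 *sqrt(913) / 11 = -13.73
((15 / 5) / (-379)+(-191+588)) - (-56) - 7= 169031 / 379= 445.99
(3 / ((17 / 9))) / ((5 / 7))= 189 / 85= 2.22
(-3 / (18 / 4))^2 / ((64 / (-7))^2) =49 / 9216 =0.01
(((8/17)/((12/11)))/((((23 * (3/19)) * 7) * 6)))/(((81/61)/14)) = 25498/855117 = 0.03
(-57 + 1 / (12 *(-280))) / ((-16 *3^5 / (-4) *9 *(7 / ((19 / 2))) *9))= -3638899 / 3703553280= -0.00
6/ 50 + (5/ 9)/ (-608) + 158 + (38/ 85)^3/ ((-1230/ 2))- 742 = -402236163701453/ 688900860000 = -583.88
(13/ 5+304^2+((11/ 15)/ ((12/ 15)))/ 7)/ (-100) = -38815867/ 42000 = -924.19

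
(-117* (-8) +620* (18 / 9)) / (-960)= -34 / 15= -2.27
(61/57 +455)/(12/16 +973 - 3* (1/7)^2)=5095216/10878051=0.47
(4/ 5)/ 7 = 4/ 35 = 0.11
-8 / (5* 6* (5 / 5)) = -0.27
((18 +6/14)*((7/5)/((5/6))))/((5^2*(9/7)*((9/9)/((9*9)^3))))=319927482/625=511883.97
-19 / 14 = -1.36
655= 655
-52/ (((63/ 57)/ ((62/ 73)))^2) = -72159568/ 2350089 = -30.71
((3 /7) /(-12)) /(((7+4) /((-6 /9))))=1 /462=0.00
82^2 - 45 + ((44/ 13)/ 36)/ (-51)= 39853582/ 5967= 6679.00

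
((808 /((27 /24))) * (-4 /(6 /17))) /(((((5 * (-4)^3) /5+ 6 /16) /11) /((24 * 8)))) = 1237778432 /4581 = 270198.30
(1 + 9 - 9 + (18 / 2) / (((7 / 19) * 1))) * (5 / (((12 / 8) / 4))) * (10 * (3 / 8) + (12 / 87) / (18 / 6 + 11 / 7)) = 1281.66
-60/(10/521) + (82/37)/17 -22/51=-5899330/1887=-3126.30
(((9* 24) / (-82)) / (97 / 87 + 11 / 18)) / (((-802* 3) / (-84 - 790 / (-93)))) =-21992904 / 459213571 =-0.05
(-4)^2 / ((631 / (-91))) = -1456 / 631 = -2.31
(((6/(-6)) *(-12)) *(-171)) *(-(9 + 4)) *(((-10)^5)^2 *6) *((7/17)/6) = 109842352941176.47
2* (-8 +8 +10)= 20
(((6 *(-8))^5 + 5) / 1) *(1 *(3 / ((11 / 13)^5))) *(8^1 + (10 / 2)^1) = -3689670185532201 / 161051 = -22909948932.53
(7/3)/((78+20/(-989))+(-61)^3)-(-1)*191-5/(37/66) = 182.08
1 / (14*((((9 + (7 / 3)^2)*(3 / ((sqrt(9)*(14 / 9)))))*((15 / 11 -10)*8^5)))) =-11 / 404684800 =-0.00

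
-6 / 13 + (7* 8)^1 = 722 / 13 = 55.54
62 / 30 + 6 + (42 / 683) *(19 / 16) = 667129 / 81960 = 8.14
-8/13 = -0.62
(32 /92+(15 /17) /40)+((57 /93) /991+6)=612175357 /96095288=6.37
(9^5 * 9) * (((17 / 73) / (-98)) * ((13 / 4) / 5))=-117448461 / 143080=-820.86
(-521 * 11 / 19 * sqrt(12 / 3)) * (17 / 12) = -97427 / 114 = -854.62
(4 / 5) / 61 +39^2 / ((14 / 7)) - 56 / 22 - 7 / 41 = 208477513 / 275110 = 757.80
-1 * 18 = -18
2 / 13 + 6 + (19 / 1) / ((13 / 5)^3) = 15895 / 2197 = 7.23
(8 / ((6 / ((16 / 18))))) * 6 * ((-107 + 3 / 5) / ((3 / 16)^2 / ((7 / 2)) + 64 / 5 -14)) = 30507008 / 47979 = 635.84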